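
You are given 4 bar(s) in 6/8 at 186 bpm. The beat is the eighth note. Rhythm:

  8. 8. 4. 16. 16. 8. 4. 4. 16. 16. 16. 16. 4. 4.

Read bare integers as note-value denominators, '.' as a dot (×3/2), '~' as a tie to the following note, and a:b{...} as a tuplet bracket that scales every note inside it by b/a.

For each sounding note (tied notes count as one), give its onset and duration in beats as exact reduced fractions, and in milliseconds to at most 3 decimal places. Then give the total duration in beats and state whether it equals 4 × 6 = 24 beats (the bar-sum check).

1) 0.0ms=0b +483.871ms=3/2b
2) 483.871ms=3/2b +483.871ms=3/2b
3) 967.742ms=3b +967.742ms=3b
4) 1935.484ms=6b +241.935ms=3/4b
5) 2177.419ms=27/4b +241.935ms=3/4b
6) 2419.355ms=15/2b +483.871ms=3/2b
7) 2903.226ms=9b +967.742ms=3b
8) 3870.968ms=12b +967.742ms=3b
9) 4838.71ms=15b +241.935ms=3/4b
10) 5080.645ms=63/4b +241.935ms=3/4b
11) 5322.581ms=33/2b +241.935ms=3/4b
12) 5564.516ms=69/4b +241.935ms=3/4b
13) 5806.452ms=18b +967.742ms=3b
14) 6774.194ms=21b +967.742ms=3b
Σ=24b of 24 (186bpm 6/8) — PASS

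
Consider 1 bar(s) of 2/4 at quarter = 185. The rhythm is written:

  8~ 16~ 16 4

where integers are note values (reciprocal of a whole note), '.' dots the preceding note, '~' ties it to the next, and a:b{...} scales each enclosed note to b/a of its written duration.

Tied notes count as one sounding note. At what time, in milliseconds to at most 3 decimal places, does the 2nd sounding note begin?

1. 0.0ms @ 0 + 324.324ms (1)
2. 324.324ms @ 1 + 324.324ms (1)

note 2 onset = 1b = 324.324ms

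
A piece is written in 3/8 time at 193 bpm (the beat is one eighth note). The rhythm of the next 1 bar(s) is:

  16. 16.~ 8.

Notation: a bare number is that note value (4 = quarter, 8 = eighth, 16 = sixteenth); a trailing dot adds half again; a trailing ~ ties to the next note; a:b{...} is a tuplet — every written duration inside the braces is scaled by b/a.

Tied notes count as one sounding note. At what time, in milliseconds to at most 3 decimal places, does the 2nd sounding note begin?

1. 0.0ms @ 0 + 233.161ms (3/4)
2. 233.161ms @ 3/4 + 699.482ms (9/4)

note 2 onset = 3/4b = 233.161ms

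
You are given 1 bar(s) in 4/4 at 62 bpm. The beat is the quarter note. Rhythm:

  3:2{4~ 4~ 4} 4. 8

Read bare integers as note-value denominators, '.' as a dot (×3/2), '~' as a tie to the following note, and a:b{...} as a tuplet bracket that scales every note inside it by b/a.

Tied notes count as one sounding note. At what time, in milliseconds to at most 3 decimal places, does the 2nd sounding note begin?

note 2 onset = 2b = 1935.484ms

1. 0.0ms @ 0 + 1935.484ms (2)
2. 1935.484ms @ 2 + 1451.613ms (3/2)
3. 3387.097ms @ 7/2 + 483.871ms (1/2)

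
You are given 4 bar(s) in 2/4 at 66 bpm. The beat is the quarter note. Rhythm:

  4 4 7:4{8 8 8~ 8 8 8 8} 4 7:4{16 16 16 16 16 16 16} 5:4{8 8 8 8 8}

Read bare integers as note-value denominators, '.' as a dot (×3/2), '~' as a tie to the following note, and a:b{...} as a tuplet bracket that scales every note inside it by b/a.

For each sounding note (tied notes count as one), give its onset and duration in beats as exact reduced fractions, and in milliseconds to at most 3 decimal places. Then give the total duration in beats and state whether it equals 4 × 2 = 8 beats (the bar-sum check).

1) 0.0ms=0b +909.091ms=1b
2) 909.091ms=1b +909.091ms=1b
3) 1818.182ms=2b +259.74ms=2/7b
4) 2077.922ms=16/7b +259.74ms=2/7b
5) 2337.662ms=18/7b +519.481ms=4/7b
6) 2857.143ms=22/7b +259.74ms=2/7b
7) 3116.883ms=24/7b +259.74ms=2/7b
8) 3376.623ms=26/7b +259.74ms=2/7b
9) 3636.364ms=4b +909.091ms=1b
10) 4545.455ms=5b +129.87ms=1/7b
11) 4675.325ms=36/7b +129.87ms=1/7b
12) 4805.195ms=37/7b +129.87ms=1/7b
13) 4935.065ms=38/7b +129.87ms=1/7b
14) 5064.935ms=39/7b +129.87ms=1/7b
15) 5194.805ms=40/7b +129.87ms=1/7b
16) 5324.675ms=41/7b +129.87ms=1/7b
17) 5454.545ms=6b +363.636ms=2/5b
18) 5818.182ms=32/5b +363.636ms=2/5b
19) 6181.818ms=34/5b +363.636ms=2/5b
20) 6545.455ms=36/5b +363.636ms=2/5b
21) 6909.091ms=38/5b +363.636ms=2/5b
Σ=8b of 8 (66bpm 2/4) — PASS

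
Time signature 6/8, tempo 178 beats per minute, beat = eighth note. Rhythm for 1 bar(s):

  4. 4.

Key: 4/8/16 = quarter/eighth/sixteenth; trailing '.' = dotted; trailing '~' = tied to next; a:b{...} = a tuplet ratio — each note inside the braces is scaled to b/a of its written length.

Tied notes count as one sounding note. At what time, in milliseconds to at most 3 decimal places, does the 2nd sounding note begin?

note 2 onset = 3b = 1011.236ms

1. 0.0ms @ 0 + 1011.236ms (3)
2. 1011.236ms @ 3 + 1011.236ms (3)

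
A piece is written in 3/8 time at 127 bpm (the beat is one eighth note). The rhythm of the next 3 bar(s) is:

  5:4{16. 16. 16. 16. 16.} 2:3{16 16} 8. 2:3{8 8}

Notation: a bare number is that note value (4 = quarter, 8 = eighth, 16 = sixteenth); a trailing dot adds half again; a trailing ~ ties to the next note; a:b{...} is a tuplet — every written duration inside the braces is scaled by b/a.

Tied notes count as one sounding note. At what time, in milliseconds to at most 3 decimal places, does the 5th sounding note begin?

note 5 onset = 12/5b = 1133.858ms

1. 0.0ms @ 0 + 283.465ms (3/5)
2. 283.465ms @ 3/5 + 283.465ms (3/5)
3. 566.929ms @ 6/5 + 283.465ms (3/5)
4. 850.394ms @ 9/5 + 283.465ms (3/5)
5. 1133.858ms @ 12/5 + 283.465ms (3/5)
6. 1417.323ms @ 3 + 354.331ms (3/4)
7. 1771.654ms @ 15/4 + 354.331ms (3/4)
8. 2125.984ms @ 9/2 + 708.661ms (3/2)
9. 2834.646ms @ 6 + 708.661ms (3/2)
10. 3543.307ms @ 15/2 + 708.661ms (3/2)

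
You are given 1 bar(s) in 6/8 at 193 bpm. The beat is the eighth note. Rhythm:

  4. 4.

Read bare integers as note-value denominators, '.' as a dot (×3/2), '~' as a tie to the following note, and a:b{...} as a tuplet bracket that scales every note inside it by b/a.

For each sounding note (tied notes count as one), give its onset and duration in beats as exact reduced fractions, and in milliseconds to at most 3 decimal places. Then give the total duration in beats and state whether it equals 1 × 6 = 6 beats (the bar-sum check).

1) 0.0ms=0b +932.642ms=3b
2) 932.642ms=3b +932.642ms=3b
Σ=6b of 6 (193bpm 6/8) — PASS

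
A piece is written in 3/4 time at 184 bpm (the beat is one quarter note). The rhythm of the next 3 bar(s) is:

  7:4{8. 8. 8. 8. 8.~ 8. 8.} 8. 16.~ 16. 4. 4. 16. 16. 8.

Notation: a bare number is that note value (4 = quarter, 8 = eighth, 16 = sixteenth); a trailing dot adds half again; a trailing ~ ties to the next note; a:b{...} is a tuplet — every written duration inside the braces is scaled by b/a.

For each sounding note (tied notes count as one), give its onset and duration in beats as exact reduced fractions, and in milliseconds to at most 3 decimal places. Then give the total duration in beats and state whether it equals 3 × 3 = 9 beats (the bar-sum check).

1) 0.0ms=0b +139.752ms=3/7b
2) 139.752ms=3/7b +139.752ms=3/7b
3) 279.503ms=6/7b +139.752ms=3/7b
4) 419.255ms=9/7b +139.752ms=3/7b
5) 559.006ms=12/7b +279.503ms=6/7b
6) 838.509ms=18/7b +139.752ms=3/7b
7) 978.261ms=3b +244.565ms=3/4b
8) 1222.826ms=15/4b +244.565ms=3/4b
9) 1467.391ms=9/2b +489.13ms=3/2b
10) 1956.522ms=6b +489.13ms=3/2b
11) 2445.652ms=15/2b +122.283ms=3/8b
12) 2567.935ms=63/8b +122.283ms=3/8b
13) 2690.217ms=33/4b +244.565ms=3/4b
Σ=9b of 9 (184bpm 3/4) — PASS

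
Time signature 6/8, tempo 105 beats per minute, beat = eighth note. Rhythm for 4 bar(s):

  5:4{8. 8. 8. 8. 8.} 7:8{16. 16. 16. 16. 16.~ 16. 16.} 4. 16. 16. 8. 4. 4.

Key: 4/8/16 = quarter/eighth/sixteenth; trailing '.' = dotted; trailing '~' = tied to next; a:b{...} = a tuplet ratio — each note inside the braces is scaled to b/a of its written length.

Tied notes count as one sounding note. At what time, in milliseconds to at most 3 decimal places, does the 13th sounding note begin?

1. 0.0ms @ 0 + 685.714ms (6/5)
2. 685.714ms @ 6/5 + 685.714ms (6/5)
3. 1371.429ms @ 12/5 + 685.714ms (6/5)
4. 2057.143ms @ 18/5 + 685.714ms (6/5)
5. 2742.857ms @ 24/5 + 685.714ms (6/5)
6. 3428.571ms @ 6 + 489.796ms (6/7)
7. 3918.367ms @ 48/7 + 489.796ms (6/7)
8. 4408.163ms @ 54/7 + 489.796ms (6/7)
9. 4897.959ms @ 60/7 + 489.796ms (6/7)
10. 5387.755ms @ 66/7 + 979.592ms (12/7)
11. 6367.347ms @ 78/7 + 489.796ms (6/7)
12. 6857.143ms @ 12 + 1714.286ms (3)
13. 8571.429ms @ 15 + 428.571ms (3/4)
14. 9000.0ms @ 63/4 + 428.571ms (3/4)
15. 9428.571ms @ 33/2 + 857.143ms (3/2)
16. 10285.714ms @ 18 + 1714.286ms (3)
17. 12000.0ms @ 21 + 1714.286ms (3)

note 13 onset = 15b = 8571.429ms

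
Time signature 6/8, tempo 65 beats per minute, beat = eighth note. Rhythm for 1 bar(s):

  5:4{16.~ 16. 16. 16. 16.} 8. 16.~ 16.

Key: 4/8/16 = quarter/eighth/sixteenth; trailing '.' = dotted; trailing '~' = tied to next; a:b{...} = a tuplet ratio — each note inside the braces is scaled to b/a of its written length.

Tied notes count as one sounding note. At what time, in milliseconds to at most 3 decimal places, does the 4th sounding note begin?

note 4 onset = 12/5b = 2215.385ms

1. 0.0ms @ 0 + 1107.692ms (6/5)
2. 1107.692ms @ 6/5 + 553.846ms (3/5)
3. 1661.538ms @ 9/5 + 553.846ms (3/5)
4. 2215.385ms @ 12/5 + 553.846ms (3/5)
5. 2769.231ms @ 3 + 1384.615ms (3/2)
6. 4153.846ms @ 9/2 + 1384.615ms (3/2)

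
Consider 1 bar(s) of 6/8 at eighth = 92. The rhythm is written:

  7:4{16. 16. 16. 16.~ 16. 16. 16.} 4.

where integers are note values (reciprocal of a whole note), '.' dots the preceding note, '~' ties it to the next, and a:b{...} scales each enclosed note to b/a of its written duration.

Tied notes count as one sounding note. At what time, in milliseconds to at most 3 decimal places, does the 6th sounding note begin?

1. 0.0ms @ 0 + 279.503ms (3/7)
2. 279.503ms @ 3/7 + 279.503ms (3/7)
3. 559.006ms @ 6/7 + 279.503ms (3/7)
4. 838.509ms @ 9/7 + 559.006ms (6/7)
5. 1397.516ms @ 15/7 + 279.503ms (3/7)
6. 1677.019ms @ 18/7 + 279.503ms (3/7)
7. 1956.522ms @ 3 + 1956.522ms (3)

note 6 onset = 18/7b = 1677.019ms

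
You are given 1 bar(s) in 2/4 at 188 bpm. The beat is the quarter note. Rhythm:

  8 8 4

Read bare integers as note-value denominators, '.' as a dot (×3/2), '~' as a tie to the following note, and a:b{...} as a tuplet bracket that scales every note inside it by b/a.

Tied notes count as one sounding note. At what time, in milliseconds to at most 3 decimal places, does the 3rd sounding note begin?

note 3 onset = 1b = 319.149ms

1. 0.0ms @ 0 + 159.574ms (1/2)
2. 159.574ms @ 1/2 + 159.574ms (1/2)
3. 319.149ms @ 1 + 319.149ms (1)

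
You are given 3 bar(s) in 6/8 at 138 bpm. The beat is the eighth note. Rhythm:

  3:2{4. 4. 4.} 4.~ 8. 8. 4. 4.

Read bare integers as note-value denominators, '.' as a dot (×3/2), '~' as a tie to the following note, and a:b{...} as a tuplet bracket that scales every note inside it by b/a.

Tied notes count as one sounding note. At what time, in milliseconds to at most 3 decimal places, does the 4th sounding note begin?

1. 0.0ms @ 0 + 869.565ms (2)
2. 869.565ms @ 2 + 869.565ms (2)
3. 1739.13ms @ 4 + 869.565ms (2)
4. 2608.696ms @ 6 + 1956.522ms (9/2)
5. 4565.217ms @ 21/2 + 652.174ms (3/2)
6. 5217.391ms @ 12 + 1304.348ms (3)
7. 6521.739ms @ 15 + 1304.348ms (3)

note 4 onset = 6b = 2608.696ms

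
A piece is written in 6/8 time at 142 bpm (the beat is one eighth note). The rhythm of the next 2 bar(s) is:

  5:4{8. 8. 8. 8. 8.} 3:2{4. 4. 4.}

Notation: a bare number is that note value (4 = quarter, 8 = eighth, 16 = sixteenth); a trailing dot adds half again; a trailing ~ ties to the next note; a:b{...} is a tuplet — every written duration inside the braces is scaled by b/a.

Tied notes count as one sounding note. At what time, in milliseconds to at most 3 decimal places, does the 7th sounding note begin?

note 7 onset = 8b = 3380.282ms

1. 0.0ms @ 0 + 507.042ms (6/5)
2. 507.042ms @ 6/5 + 507.042ms (6/5)
3. 1014.085ms @ 12/5 + 507.042ms (6/5)
4. 1521.127ms @ 18/5 + 507.042ms (6/5)
5. 2028.169ms @ 24/5 + 507.042ms (6/5)
6. 2535.211ms @ 6 + 845.07ms (2)
7. 3380.282ms @ 8 + 845.07ms (2)
8. 4225.352ms @ 10 + 845.07ms (2)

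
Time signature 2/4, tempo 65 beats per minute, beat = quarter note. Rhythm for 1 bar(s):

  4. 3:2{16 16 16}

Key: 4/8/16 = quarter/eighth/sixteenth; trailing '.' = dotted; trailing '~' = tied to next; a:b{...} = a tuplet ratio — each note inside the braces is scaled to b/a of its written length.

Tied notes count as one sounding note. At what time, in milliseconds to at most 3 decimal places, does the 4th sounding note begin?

note 4 onset = 11/6b = 1692.308ms

1. 0.0ms @ 0 + 1384.615ms (3/2)
2. 1384.615ms @ 3/2 + 153.846ms (1/6)
3. 1538.462ms @ 5/3 + 153.846ms (1/6)
4. 1692.308ms @ 11/6 + 153.846ms (1/6)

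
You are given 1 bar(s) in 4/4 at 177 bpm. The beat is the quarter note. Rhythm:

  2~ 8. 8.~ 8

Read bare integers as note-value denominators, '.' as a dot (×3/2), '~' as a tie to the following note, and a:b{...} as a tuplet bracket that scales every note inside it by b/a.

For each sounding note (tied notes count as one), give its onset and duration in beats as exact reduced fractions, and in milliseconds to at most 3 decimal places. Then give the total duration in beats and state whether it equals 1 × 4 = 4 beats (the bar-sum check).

1) 0.0ms=0b +932.203ms=11/4b
2) 932.203ms=11/4b +423.729ms=5/4b
Σ=4b of 4 (177bpm 4/4) — PASS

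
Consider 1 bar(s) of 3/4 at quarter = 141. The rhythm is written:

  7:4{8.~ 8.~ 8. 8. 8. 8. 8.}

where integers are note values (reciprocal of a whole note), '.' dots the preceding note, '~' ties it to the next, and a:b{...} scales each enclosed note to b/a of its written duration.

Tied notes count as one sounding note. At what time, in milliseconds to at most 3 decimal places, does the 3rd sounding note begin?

1. 0.0ms @ 0 + 547.112ms (9/7)
2. 547.112ms @ 9/7 + 182.371ms (3/7)
3. 729.483ms @ 12/7 + 182.371ms (3/7)
4. 911.854ms @ 15/7 + 182.371ms (3/7)
5. 1094.225ms @ 18/7 + 182.371ms (3/7)

note 3 onset = 12/7b = 729.483ms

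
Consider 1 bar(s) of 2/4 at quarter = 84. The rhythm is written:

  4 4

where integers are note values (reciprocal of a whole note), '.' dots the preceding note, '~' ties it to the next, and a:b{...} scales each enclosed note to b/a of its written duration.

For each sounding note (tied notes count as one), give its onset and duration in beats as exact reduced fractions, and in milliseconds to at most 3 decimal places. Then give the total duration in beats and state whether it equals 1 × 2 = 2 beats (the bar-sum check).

1) 0.0ms=0b +714.286ms=1b
2) 714.286ms=1b +714.286ms=1b
Σ=2b of 2 (84bpm 2/4) — PASS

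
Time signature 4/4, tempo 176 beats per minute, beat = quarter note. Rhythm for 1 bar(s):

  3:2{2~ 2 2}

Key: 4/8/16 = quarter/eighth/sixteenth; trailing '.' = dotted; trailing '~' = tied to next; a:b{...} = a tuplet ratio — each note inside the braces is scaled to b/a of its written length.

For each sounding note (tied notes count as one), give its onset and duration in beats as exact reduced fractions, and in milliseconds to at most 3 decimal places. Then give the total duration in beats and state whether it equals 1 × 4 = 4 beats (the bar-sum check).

1) 0.0ms=0b +909.091ms=8/3b
2) 909.091ms=8/3b +454.545ms=4/3b
Σ=4b of 4 (176bpm 4/4) — PASS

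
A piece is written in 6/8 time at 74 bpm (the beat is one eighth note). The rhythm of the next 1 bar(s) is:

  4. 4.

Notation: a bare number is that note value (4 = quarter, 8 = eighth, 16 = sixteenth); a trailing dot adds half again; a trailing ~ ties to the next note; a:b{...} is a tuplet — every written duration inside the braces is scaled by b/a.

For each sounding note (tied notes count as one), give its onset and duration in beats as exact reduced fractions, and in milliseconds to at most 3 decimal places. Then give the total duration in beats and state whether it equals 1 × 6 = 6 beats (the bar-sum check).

1) 0.0ms=0b +2432.432ms=3b
2) 2432.432ms=3b +2432.432ms=3b
Σ=6b of 6 (74bpm 6/8) — PASS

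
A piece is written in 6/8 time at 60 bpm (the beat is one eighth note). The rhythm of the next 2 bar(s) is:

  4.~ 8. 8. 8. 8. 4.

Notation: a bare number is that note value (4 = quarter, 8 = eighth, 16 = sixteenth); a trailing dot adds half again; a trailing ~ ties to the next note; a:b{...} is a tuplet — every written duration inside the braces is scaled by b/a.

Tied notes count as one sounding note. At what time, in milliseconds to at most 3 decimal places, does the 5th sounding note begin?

1. 0.0ms @ 0 + 4500.0ms (9/2)
2. 4500.0ms @ 9/2 + 1500.0ms (3/2)
3. 6000.0ms @ 6 + 1500.0ms (3/2)
4. 7500.0ms @ 15/2 + 1500.0ms (3/2)
5. 9000.0ms @ 9 + 3000.0ms (3)

note 5 onset = 9b = 9000.0ms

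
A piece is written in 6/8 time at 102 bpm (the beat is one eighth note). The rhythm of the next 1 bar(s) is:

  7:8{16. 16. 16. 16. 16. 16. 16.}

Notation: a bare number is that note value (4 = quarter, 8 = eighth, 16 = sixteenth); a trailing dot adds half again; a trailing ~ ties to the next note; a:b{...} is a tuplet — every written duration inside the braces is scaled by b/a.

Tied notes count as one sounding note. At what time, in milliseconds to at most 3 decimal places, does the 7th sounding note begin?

note 7 onset = 36/7b = 3025.21ms

1. 0.0ms @ 0 + 504.202ms (6/7)
2. 504.202ms @ 6/7 + 504.202ms (6/7)
3. 1008.403ms @ 12/7 + 504.202ms (6/7)
4. 1512.605ms @ 18/7 + 504.202ms (6/7)
5. 2016.807ms @ 24/7 + 504.202ms (6/7)
6. 2521.008ms @ 30/7 + 504.202ms (6/7)
7. 3025.21ms @ 36/7 + 504.202ms (6/7)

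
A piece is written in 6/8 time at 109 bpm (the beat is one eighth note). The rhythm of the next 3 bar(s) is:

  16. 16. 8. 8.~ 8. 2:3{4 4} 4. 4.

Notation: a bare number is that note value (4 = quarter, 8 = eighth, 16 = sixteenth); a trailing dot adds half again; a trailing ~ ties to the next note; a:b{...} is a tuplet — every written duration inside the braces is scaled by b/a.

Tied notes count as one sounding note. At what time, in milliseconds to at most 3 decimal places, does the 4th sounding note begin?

note 4 onset = 3b = 1651.376ms

1. 0.0ms @ 0 + 412.844ms (3/4)
2. 412.844ms @ 3/4 + 412.844ms (3/4)
3. 825.688ms @ 3/2 + 825.688ms (3/2)
4. 1651.376ms @ 3 + 1651.376ms (3)
5. 3302.752ms @ 6 + 1651.376ms (3)
6. 4954.128ms @ 9 + 1651.376ms (3)
7. 6605.505ms @ 12 + 1651.376ms (3)
8. 8256.881ms @ 15 + 1651.376ms (3)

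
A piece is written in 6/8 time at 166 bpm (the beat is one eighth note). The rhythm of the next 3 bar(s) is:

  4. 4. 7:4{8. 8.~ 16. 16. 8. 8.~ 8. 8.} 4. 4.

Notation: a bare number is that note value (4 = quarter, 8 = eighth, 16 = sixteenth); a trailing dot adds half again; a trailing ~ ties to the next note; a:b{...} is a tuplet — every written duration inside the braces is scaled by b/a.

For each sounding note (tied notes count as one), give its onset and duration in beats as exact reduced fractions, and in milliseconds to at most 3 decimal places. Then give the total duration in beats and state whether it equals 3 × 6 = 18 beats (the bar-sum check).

1) 0.0ms=0b +1084.337ms=3b
2) 1084.337ms=3b +1084.337ms=3b
3) 2168.675ms=6b +309.811ms=6/7b
4) 2478.485ms=48/7b +464.716ms=9/7b
5) 2943.201ms=57/7b +154.905ms=3/7b
6) 3098.107ms=60/7b +309.811ms=6/7b
7) 3407.917ms=66/7b +619.621ms=12/7b
8) 4027.539ms=78/7b +309.811ms=6/7b
9) 4337.349ms=12b +1084.337ms=3b
10) 5421.687ms=15b +1084.337ms=3b
Σ=18b of 18 (166bpm 6/8) — PASS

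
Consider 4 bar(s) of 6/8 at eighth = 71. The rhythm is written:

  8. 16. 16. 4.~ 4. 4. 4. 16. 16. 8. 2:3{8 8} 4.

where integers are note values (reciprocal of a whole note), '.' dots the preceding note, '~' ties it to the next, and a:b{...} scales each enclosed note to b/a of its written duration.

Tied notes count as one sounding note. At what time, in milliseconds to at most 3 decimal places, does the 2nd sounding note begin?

1. 0.0ms @ 0 + 1267.606ms (3/2)
2. 1267.606ms @ 3/2 + 633.803ms (3/4)
3. 1901.408ms @ 9/4 + 633.803ms (3/4)
4. 2535.211ms @ 3 + 5070.423ms (6)
5. 7605.634ms @ 9 + 2535.211ms (3)
6. 10140.845ms @ 12 + 2535.211ms (3)
7. 12676.056ms @ 15 + 633.803ms (3/4)
8. 13309.859ms @ 63/4 + 633.803ms (3/4)
9. 13943.662ms @ 33/2 + 1267.606ms (3/2)
10. 15211.268ms @ 18 + 1267.606ms (3/2)
11. 16478.873ms @ 39/2 + 1267.606ms (3/2)
12. 17746.479ms @ 21 + 2535.211ms (3)

note 2 onset = 3/2b = 1267.606ms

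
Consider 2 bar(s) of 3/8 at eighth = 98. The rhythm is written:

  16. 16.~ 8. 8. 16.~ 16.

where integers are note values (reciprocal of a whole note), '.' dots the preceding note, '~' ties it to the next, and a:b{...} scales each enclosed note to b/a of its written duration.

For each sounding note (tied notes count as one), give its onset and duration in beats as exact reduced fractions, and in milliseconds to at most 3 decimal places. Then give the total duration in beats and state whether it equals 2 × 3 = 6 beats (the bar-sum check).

1) 0.0ms=0b +459.184ms=3/4b
2) 459.184ms=3/4b +1377.551ms=9/4b
3) 1836.735ms=3b +918.367ms=3/2b
4) 2755.102ms=9/2b +918.367ms=3/2b
Σ=6b of 6 (98bpm 3/8) — PASS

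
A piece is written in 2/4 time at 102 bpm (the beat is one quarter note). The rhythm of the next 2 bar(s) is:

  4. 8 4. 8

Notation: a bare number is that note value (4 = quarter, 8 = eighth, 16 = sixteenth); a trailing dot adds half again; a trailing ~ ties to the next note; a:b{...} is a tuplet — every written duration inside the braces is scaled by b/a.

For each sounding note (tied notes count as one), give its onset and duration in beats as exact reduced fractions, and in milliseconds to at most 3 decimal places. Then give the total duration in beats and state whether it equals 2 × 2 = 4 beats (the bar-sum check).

1) 0.0ms=0b +882.353ms=3/2b
2) 882.353ms=3/2b +294.118ms=1/2b
3) 1176.471ms=2b +882.353ms=3/2b
4) 2058.824ms=7/2b +294.118ms=1/2b
Σ=4b of 4 (102bpm 2/4) — PASS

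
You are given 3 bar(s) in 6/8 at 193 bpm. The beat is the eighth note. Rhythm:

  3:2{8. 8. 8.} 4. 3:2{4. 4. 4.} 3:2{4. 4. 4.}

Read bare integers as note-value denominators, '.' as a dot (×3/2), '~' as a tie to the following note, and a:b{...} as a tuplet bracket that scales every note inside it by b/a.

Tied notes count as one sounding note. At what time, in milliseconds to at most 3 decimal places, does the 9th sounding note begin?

note 9 onset = 14b = 4352.332ms

1. 0.0ms @ 0 + 310.881ms (1)
2. 310.881ms @ 1 + 310.881ms (1)
3. 621.762ms @ 2 + 310.881ms (1)
4. 932.642ms @ 3 + 932.642ms (3)
5. 1865.285ms @ 6 + 621.762ms (2)
6. 2487.047ms @ 8 + 621.762ms (2)
7. 3108.808ms @ 10 + 621.762ms (2)
8. 3730.57ms @ 12 + 621.762ms (2)
9. 4352.332ms @ 14 + 621.762ms (2)
10. 4974.093ms @ 16 + 621.762ms (2)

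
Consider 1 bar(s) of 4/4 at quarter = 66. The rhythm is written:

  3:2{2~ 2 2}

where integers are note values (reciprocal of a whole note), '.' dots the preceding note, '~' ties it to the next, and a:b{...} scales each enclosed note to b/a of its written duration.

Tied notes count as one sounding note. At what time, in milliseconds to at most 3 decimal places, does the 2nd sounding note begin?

1. 0.0ms @ 0 + 2424.242ms (8/3)
2. 2424.242ms @ 8/3 + 1212.121ms (4/3)

note 2 onset = 8/3b = 2424.242ms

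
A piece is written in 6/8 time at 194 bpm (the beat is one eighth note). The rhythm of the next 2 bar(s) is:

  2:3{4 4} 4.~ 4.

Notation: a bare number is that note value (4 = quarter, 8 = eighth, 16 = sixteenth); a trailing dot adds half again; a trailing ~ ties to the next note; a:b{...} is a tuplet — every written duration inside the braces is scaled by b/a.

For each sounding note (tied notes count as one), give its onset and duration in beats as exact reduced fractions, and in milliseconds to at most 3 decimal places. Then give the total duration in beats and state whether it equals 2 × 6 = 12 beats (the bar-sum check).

1) 0.0ms=0b +927.835ms=3b
2) 927.835ms=3b +927.835ms=3b
3) 1855.67ms=6b +1855.67ms=6b
Σ=12b of 12 (194bpm 6/8) — PASS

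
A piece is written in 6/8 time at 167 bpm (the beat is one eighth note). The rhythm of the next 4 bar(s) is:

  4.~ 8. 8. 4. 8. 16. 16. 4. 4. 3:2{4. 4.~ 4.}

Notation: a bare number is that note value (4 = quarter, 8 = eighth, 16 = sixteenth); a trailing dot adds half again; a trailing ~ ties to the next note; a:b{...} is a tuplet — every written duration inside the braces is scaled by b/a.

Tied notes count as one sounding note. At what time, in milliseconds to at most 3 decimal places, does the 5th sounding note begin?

note 5 onset = 21/2b = 3772.455ms

1. 0.0ms @ 0 + 1616.766ms (9/2)
2. 1616.766ms @ 9/2 + 538.922ms (3/2)
3. 2155.689ms @ 6 + 1077.844ms (3)
4. 3233.533ms @ 9 + 538.922ms (3/2)
5. 3772.455ms @ 21/2 + 269.461ms (3/4)
6. 4041.916ms @ 45/4 + 269.461ms (3/4)
7. 4311.377ms @ 12 + 1077.844ms (3)
8. 5389.222ms @ 15 + 1077.844ms (3)
9. 6467.066ms @ 18 + 718.563ms (2)
10. 7185.629ms @ 20 + 1437.126ms (4)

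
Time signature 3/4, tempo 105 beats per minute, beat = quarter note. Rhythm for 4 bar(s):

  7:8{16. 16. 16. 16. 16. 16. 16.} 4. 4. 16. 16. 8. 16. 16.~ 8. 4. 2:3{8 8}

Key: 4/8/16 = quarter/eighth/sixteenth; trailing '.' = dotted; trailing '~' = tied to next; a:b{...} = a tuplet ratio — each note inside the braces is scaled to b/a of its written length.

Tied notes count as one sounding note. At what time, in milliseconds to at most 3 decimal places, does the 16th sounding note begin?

note 16 onset = 21/2b = 6000.0ms

1. 0.0ms @ 0 + 244.898ms (3/7)
2. 244.898ms @ 3/7 + 244.898ms (3/7)
3. 489.796ms @ 6/7 + 244.898ms (3/7)
4. 734.694ms @ 9/7 + 244.898ms (3/7)
5. 979.592ms @ 12/7 + 244.898ms (3/7)
6. 1224.49ms @ 15/7 + 244.898ms (3/7)
7. 1469.388ms @ 18/7 + 244.898ms (3/7)
8. 1714.286ms @ 3 + 857.143ms (3/2)
9. 2571.429ms @ 9/2 + 857.143ms (3/2)
10. 3428.571ms @ 6 + 214.286ms (3/8)
11. 3642.857ms @ 51/8 + 214.286ms (3/8)
12. 3857.143ms @ 27/4 + 428.571ms (3/4)
13. 4285.714ms @ 15/2 + 214.286ms (3/8)
14. 4500.0ms @ 63/8 + 642.857ms (9/8)
15. 5142.857ms @ 9 + 857.143ms (3/2)
16. 6000.0ms @ 21/2 + 428.571ms (3/4)
17. 6428.571ms @ 45/4 + 428.571ms (3/4)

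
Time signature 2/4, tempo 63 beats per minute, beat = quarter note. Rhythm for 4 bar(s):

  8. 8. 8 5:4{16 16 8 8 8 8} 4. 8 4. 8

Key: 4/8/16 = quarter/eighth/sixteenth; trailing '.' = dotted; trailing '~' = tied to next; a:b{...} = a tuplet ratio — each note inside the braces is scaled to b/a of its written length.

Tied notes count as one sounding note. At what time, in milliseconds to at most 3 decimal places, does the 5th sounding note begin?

note 5 onset = 11/5b = 2095.238ms

1. 0.0ms @ 0 + 714.286ms (3/4)
2. 714.286ms @ 3/4 + 714.286ms (3/4)
3. 1428.571ms @ 3/2 + 476.19ms (1/2)
4. 1904.762ms @ 2 + 190.476ms (1/5)
5. 2095.238ms @ 11/5 + 190.476ms (1/5)
6. 2285.714ms @ 12/5 + 380.952ms (2/5)
7. 2666.667ms @ 14/5 + 380.952ms (2/5)
8. 3047.619ms @ 16/5 + 380.952ms (2/5)
9. 3428.571ms @ 18/5 + 380.952ms (2/5)
10. 3809.524ms @ 4 + 1428.571ms (3/2)
11. 5238.095ms @ 11/2 + 476.19ms (1/2)
12. 5714.286ms @ 6 + 1428.571ms (3/2)
13. 7142.857ms @ 15/2 + 476.19ms (1/2)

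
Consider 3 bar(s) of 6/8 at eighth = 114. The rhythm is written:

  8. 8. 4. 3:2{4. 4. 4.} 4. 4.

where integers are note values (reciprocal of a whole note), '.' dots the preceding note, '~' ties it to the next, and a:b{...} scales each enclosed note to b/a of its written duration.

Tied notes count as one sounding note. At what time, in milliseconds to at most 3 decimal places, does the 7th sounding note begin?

1. 0.0ms @ 0 + 789.474ms (3/2)
2. 789.474ms @ 3/2 + 789.474ms (3/2)
3. 1578.947ms @ 3 + 1578.947ms (3)
4. 3157.895ms @ 6 + 1052.632ms (2)
5. 4210.526ms @ 8 + 1052.632ms (2)
6. 5263.158ms @ 10 + 1052.632ms (2)
7. 6315.789ms @ 12 + 1578.947ms (3)
8. 7894.737ms @ 15 + 1578.947ms (3)

note 7 onset = 12b = 6315.789ms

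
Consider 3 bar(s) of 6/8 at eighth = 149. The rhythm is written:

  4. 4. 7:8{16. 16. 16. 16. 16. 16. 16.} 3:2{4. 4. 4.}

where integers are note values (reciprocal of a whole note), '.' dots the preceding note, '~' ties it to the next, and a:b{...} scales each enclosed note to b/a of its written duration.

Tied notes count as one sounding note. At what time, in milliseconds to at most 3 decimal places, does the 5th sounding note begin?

1. 0.0ms @ 0 + 1208.054ms (3)
2. 1208.054ms @ 3 + 1208.054ms (3)
3. 2416.107ms @ 6 + 345.158ms (6/7)
4. 2761.266ms @ 48/7 + 345.158ms (6/7)
5. 3106.424ms @ 54/7 + 345.158ms (6/7)
6. 3451.582ms @ 60/7 + 345.158ms (6/7)
7. 3796.74ms @ 66/7 + 345.158ms (6/7)
8. 4141.898ms @ 72/7 + 345.158ms (6/7)
9. 4487.057ms @ 78/7 + 345.158ms (6/7)
10. 4832.215ms @ 12 + 805.369ms (2)
11. 5637.584ms @ 14 + 805.369ms (2)
12. 6442.953ms @ 16 + 805.369ms (2)

note 5 onset = 54/7b = 3106.424ms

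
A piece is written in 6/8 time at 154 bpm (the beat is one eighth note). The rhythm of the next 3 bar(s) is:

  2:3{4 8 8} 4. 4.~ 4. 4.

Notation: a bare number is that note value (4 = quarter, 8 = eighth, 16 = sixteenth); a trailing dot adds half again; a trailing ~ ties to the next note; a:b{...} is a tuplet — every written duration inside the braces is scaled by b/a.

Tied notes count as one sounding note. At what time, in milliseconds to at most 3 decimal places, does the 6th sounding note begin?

note 6 onset = 15b = 5844.156ms

1. 0.0ms @ 0 + 1168.831ms (3)
2. 1168.831ms @ 3 + 584.416ms (3/2)
3. 1753.247ms @ 9/2 + 584.416ms (3/2)
4. 2337.662ms @ 6 + 1168.831ms (3)
5. 3506.494ms @ 9 + 2337.662ms (6)
6. 5844.156ms @ 15 + 1168.831ms (3)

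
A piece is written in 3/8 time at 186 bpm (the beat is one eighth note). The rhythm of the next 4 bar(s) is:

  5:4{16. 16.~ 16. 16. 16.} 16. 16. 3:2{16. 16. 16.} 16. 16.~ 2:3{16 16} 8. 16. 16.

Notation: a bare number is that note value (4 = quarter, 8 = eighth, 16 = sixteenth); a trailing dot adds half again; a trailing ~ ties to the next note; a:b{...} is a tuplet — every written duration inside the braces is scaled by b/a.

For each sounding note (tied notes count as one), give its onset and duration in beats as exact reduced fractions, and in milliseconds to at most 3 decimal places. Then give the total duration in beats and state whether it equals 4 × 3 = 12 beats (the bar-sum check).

1) 0.0ms=0b +193.548ms=3/5b
2) 193.548ms=3/5b +387.097ms=6/5b
3) 580.645ms=9/5b +193.548ms=3/5b
4) 774.194ms=12/5b +193.548ms=3/5b
5) 967.742ms=3b +241.935ms=3/4b
6) 1209.677ms=15/4b +241.935ms=3/4b
7) 1451.613ms=9/2b +161.29ms=1/2b
8) 1612.903ms=5b +161.29ms=1/2b
9) 1774.194ms=11/2b +161.29ms=1/2b
10) 1935.484ms=6b +241.935ms=3/4b
11) 2177.419ms=27/4b +483.871ms=3/2b
12) 2661.29ms=33/4b +241.935ms=3/4b
13) 2903.226ms=9b +483.871ms=3/2b
14) 3387.097ms=21/2b +241.935ms=3/4b
15) 3629.032ms=45/4b +241.935ms=3/4b
Σ=12b of 12 (186bpm 3/8) — PASS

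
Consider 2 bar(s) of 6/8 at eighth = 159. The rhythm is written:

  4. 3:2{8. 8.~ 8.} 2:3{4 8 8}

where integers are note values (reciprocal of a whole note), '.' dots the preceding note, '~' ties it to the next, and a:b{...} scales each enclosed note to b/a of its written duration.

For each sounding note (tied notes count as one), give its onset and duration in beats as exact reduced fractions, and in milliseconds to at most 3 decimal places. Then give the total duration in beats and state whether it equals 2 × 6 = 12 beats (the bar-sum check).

1) 0.0ms=0b +1132.075ms=3b
2) 1132.075ms=3b +377.358ms=1b
3) 1509.434ms=4b +754.717ms=2b
4) 2264.151ms=6b +1132.075ms=3b
5) 3396.226ms=9b +566.038ms=3/2b
6) 3962.264ms=21/2b +566.038ms=3/2b
Σ=12b of 12 (159bpm 6/8) — PASS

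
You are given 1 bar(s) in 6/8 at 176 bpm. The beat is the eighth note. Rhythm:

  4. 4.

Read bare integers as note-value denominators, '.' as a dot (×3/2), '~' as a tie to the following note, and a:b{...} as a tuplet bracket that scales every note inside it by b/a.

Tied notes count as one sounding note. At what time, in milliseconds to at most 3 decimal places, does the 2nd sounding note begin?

note 2 onset = 3b = 1022.727ms

1. 0.0ms @ 0 + 1022.727ms (3)
2. 1022.727ms @ 3 + 1022.727ms (3)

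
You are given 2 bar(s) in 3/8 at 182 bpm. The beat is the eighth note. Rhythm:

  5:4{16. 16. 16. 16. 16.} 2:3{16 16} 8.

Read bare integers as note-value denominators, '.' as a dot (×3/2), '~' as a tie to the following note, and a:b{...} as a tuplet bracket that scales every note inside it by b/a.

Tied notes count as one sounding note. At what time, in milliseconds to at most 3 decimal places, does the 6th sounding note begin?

note 6 onset = 3b = 989.011ms

1. 0.0ms @ 0 + 197.802ms (3/5)
2. 197.802ms @ 3/5 + 197.802ms (3/5)
3. 395.604ms @ 6/5 + 197.802ms (3/5)
4. 593.407ms @ 9/5 + 197.802ms (3/5)
5. 791.209ms @ 12/5 + 197.802ms (3/5)
6. 989.011ms @ 3 + 247.253ms (3/4)
7. 1236.264ms @ 15/4 + 247.253ms (3/4)
8. 1483.516ms @ 9/2 + 494.505ms (3/2)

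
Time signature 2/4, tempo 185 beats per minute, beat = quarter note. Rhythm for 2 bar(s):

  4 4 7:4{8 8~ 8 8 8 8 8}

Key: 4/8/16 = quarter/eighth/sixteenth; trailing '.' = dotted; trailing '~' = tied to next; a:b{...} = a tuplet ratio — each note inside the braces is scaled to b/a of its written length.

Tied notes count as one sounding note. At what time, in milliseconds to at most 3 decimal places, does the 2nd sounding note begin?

note 2 onset = 1b = 324.324ms

1. 0.0ms @ 0 + 324.324ms (1)
2. 324.324ms @ 1 + 324.324ms (1)
3. 648.649ms @ 2 + 92.664ms (2/7)
4. 741.313ms @ 16/7 + 185.328ms (4/7)
5. 926.641ms @ 20/7 + 92.664ms (2/7)
6. 1019.305ms @ 22/7 + 92.664ms (2/7)
7. 1111.969ms @ 24/7 + 92.664ms (2/7)
8. 1204.633ms @ 26/7 + 92.664ms (2/7)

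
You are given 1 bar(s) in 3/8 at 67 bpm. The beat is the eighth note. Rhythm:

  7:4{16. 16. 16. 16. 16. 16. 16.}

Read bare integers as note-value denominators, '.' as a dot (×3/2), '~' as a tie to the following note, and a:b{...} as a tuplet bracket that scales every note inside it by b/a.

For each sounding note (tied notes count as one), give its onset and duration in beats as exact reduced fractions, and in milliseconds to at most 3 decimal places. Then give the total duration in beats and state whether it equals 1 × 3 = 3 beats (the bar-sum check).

1) 0.0ms=0b +383.795ms=3/7b
2) 383.795ms=3/7b +383.795ms=3/7b
3) 767.591ms=6/7b +383.795ms=3/7b
4) 1151.386ms=9/7b +383.795ms=3/7b
5) 1535.181ms=12/7b +383.795ms=3/7b
6) 1918.977ms=15/7b +383.795ms=3/7b
7) 2302.772ms=18/7b +383.795ms=3/7b
Σ=3b of 3 (67bpm 3/8) — PASS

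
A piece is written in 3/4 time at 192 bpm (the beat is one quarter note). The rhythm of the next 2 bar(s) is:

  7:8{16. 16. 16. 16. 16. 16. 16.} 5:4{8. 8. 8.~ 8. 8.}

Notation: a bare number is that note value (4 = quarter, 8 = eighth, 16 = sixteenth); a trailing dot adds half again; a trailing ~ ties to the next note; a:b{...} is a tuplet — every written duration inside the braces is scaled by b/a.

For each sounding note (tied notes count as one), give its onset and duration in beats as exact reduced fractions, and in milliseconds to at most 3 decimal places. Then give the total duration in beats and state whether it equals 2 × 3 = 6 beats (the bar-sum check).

1) 0.0ms=0b +133.929ms=3/7b
2) 133.929ms=3/7b +133.929ms=3/7b
3) 267.857ms=6/7b +133.929ms=3/7b
4) 401.786ms=9/7b +133.929ms=3/7b
5) 535.714ms=12/7b +133.929ms=3/7b
6) 669.643ms=15/7b +133.929ms=3/7b
7) 803.571ms=18/7b +133.929ms=3/7b
8) 937.5ms=3b +187.5ms=3/5b
9) 1125.0ms=18/5b +187.5ms=3/5b
10) 1312.5ms=21/5b +375.0ms=6/5b
11) 1687.5ms=27/5b +187.5ms=3/5b
Σ=6b of 6 (192bpm 3/4) — PASS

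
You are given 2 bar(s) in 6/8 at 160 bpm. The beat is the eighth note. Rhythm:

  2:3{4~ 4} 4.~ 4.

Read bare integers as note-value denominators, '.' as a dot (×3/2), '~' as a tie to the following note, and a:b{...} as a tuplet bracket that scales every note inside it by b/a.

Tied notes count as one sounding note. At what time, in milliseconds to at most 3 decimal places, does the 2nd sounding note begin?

note 2 onset = 6b = 2250.0ms

1. 0.0ms @ 0 + 2250.0ms (6)
2. 2250.0ms @ 6 + 2250.0ms (6)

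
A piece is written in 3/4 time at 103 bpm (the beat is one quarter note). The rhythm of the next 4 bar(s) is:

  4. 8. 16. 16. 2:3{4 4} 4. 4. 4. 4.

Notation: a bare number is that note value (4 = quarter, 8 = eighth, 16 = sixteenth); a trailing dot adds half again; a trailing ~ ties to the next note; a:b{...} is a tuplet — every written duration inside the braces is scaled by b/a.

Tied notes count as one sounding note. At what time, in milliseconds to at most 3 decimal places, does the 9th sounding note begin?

note 9 onset = 9b = 5242.718ms

1. 0.0ms @ 0 + 873.786ms (3/2)
2. 873.786ms @ 3/2 + 436.893ms (3/4)
3. 1310.68ms @ 9/4 + 218.447ms (3/8)
4. 1529.126ms @ 21/8 + 218.447ms (3/8)
5. 1747.573ms @ 3 + 873.786ms (3/2)
6. 2621.359ms @ 9/2 + 873.786ms (3/2)
7. 3495.146ms @ 6 + 873.786ms (3/2)
8. 4368.932ms @ 15/2 + 873.786ms (3/2)
9. 5242.718ms @ 9 + 873.786ms (3/2)
10. 6116.505ms @ 21/2 + 873.786ms (3/2)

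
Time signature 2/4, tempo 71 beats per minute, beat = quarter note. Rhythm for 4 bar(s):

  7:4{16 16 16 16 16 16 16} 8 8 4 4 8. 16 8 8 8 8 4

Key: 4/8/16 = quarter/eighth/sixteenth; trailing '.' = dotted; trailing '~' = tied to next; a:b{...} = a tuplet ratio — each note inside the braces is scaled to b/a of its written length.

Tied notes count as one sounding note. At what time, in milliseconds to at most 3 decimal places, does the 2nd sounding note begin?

note 2 onset = 1/7b = 120.724ms

1. 0.0ms @ 0 + 120.724ms (1/7)
2. 120.724ms @ 1/7 + 120.724ms (1/7)
3. 241.449ms @ 2/7 + 120.724ms (1/7)
4. 362.173ms @ 3/7 + 120.724ms (1/7)
5. 482.897ms @ 4/7 + 120.724ms (1/7)
6. 603.622ms @ 5/7 + 120.724ms (1/7)
7. 724.346ms @ 6/7 + 120.724ms (1/7)
8. 845.07ms @ 1 + 422.535ms (1/2)
9. 1267.606ms @ 3/2 + 422.535ms (1/2)
10. 1690.141ms @ 2 + 845.07ms (1)
11. 2535.211ms @ 3 + 845.07ms (1)
12. 3380.282ms @ 4 + 633.803ms (3/4)
13. 4014.085ms @ 19/4 + 211.268ms (1/4)
14. 4225.352ms @ 5 + 422.535ms (1/2)
15. 4647.887ms @ 11/2 + 422.535ms (1/2)
16. 5070.423ms @ 6 + 422.535ms (1/2)
17. 5492.958ms @ 13/2 + 422.535ms (1/2)
18. 5915.493ms @ 7 + 845.07ms (1)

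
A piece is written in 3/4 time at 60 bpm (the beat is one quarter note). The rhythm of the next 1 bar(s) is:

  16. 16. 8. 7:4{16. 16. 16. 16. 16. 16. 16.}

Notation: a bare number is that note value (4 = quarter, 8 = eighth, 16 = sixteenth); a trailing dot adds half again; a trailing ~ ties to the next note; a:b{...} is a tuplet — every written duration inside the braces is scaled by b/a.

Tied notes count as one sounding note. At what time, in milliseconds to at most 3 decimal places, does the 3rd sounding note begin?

note 3 onset = 3/4b = 750.0ms

1. 0.0ms @ 0 + 375.0ms (3/8)
2. 375.0ms @ 3/8 + 375.0ms (3/8)
3. 750.0ms @ 3/4 + 750.0ms (3/4)
4. 1500.0ms @ 3/2 + 214.286ms (3/14)
5. 1714.286ms @ 12/7 + 214.286ms (3/14)
6. 1928.571ms @ 27/14 + 214.286ms (3/14)
7. 2142.857ms @ 15/7 + 214.286ms (3/14)
8. 2357.143ms @ 33/14 + 214.286ms (3/14)
9. 2571.429ms @ 18/7 + 214.286ms (3/14)
10. 2785.714ms @ 39/14 + 214.286ms (3/14)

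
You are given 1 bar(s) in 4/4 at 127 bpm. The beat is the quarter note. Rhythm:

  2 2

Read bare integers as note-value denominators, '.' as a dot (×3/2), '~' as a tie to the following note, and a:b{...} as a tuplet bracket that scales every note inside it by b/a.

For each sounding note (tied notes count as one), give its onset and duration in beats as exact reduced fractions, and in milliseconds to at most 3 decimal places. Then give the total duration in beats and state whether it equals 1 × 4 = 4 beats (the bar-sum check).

1) 0.0ms=0b +944.882ms=2b
2) 944.882ms=2b +944.882ms=2b
Σ=4b of 4 (127bpm 4/4) — PASS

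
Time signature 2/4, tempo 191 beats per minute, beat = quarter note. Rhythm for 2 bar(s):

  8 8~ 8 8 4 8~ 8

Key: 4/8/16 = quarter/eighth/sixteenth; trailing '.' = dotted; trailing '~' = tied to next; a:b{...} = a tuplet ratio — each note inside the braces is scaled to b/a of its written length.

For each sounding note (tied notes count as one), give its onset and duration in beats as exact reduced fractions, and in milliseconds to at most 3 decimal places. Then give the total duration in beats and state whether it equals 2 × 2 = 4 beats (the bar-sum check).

1) 0.0ms=0b +157.068ms=1/2b
2) 157.068ms=1/2b +314.136ms=1b
3) 471.204ms=3/2b +157.068ms=1/2b
4) 628.272ms=2b +314.136ms=1b
5) 942.408ms=3b +314.136ms=1b
Σ=4b of 4 (191bpm 2/4) — PASS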